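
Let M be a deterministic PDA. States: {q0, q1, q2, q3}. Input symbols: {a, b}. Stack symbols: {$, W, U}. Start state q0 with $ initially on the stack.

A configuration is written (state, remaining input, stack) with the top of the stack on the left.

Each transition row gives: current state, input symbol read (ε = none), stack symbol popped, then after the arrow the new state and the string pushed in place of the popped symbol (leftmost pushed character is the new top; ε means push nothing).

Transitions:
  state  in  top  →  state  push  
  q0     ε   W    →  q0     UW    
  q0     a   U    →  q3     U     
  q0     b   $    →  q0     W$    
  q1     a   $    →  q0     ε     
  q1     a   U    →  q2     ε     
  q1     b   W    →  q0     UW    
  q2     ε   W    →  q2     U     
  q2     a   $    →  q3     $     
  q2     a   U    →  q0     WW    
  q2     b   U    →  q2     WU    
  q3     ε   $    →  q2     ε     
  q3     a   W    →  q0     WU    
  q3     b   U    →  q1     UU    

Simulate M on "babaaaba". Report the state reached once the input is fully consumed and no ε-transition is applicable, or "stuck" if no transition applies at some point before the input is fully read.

(q0, babaaaba, $)
  read b, top $: go to q0, push W$ → (q0, abaaaba, W$)
  ε-move, top W: go to q0, push UW → (q0, abaaaba, UW$)
  read a, top U: go to q3, push U → (q3, baaaba, UW$)
  read b, top U: go to q1, push UU → (q1, aaaba, UUW$)
  read a, top U: go to q2, push ε → (q2, aaba, UW$)
  read a, top U: go to q0, push WW → (q0, aba, WWW$)
  ε-move, top W: go to q0, push UW → (q0, aba, UWWW$)
  read a, top U: go to q3, push U → (q3, ba, UWWW$)
  read b, top U: go to q1, push UU → (q1, a, UUWWW$)
  read a, top U: go to q2, push ε → (q2, ε, UWWW$)
All input consumed; M is in state q2.

q2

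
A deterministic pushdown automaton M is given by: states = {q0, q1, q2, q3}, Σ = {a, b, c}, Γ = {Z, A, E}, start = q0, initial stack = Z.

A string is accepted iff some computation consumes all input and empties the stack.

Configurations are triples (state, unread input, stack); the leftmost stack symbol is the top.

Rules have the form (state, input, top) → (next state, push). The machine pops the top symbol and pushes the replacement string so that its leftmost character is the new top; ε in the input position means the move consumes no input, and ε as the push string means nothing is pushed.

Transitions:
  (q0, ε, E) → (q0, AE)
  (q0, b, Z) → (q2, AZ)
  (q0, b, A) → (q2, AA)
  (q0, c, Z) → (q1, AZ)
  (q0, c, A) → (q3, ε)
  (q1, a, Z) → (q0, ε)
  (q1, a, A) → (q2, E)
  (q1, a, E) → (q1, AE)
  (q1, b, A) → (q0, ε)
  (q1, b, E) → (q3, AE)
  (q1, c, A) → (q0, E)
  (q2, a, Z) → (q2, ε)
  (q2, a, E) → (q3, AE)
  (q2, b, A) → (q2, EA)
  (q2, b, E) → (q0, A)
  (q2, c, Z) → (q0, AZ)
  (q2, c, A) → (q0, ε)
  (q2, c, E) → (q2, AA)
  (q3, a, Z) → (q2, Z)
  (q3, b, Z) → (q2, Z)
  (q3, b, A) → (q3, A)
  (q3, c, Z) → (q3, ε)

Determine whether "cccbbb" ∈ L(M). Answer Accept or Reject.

(q0, cccbbb, Z) ⊢ (q1, ccbbb, AZ) ⊢ (q0, cbbb, EZ) ⊢ (q0, cbbb, AEZ) ⊢ (q3, bbb, EZ)
No transition applies at (q3, bbb, EZ); input not fully consumed.

Reject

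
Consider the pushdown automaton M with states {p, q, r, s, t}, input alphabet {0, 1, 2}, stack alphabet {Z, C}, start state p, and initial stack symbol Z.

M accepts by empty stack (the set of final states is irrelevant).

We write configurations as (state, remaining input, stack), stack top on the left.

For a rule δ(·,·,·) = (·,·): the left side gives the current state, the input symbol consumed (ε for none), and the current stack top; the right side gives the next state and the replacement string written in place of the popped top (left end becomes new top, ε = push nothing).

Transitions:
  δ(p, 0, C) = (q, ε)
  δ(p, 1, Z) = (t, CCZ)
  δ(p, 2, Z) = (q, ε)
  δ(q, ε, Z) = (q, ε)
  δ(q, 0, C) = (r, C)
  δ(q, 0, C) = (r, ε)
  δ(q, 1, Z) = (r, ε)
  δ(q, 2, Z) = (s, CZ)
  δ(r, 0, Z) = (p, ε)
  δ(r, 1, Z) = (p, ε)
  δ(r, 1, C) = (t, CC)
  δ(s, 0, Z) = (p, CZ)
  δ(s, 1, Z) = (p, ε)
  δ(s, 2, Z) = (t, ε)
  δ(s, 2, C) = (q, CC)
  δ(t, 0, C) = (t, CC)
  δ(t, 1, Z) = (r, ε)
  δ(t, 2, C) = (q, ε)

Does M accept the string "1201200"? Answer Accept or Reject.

One accepting computation: (p, 1201200, Z) ⊢ (t, 201200, CCZ) ⊢ (q, 01200, CZ) ⊢ (r, 1200, CZ) ⊢ (t, 200, CCZ) ⊢ (q, 00, CZ) ⊢ (r, 0, Z) ⊢ (p, ε, ε)
All input consumed and the stack is empty.

Accept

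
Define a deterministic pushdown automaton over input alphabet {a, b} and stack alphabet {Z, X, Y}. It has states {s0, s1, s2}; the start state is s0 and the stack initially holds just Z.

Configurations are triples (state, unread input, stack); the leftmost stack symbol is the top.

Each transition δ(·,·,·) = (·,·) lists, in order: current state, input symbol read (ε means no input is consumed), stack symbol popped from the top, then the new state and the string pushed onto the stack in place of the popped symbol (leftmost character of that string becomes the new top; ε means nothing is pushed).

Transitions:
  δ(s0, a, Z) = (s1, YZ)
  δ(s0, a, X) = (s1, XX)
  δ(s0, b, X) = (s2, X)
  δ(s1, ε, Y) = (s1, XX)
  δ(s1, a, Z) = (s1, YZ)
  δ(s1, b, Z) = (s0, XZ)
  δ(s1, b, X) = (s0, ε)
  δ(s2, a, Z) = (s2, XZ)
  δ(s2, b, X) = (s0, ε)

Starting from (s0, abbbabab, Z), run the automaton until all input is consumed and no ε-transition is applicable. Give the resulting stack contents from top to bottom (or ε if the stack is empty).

(s0, abbbabab, Z) ⊢ (s1, bbbabab, YZ) ⊢ (s1, bbbabab, XXZ) ⊢ (s0, bbabab, XZ) ⊢ (s2, babab, XZ) ⊢ (s0, abab, Z) ⊢ (s1, bab, YZ) ⊢ (s1, bab, XXZ) ⊢ (s0, ab, XZ) ⊢ (s1, b, XXZ) ⊢ (s0, ε, XZ)
All input consumed in state s0 with stack XZ.

XZ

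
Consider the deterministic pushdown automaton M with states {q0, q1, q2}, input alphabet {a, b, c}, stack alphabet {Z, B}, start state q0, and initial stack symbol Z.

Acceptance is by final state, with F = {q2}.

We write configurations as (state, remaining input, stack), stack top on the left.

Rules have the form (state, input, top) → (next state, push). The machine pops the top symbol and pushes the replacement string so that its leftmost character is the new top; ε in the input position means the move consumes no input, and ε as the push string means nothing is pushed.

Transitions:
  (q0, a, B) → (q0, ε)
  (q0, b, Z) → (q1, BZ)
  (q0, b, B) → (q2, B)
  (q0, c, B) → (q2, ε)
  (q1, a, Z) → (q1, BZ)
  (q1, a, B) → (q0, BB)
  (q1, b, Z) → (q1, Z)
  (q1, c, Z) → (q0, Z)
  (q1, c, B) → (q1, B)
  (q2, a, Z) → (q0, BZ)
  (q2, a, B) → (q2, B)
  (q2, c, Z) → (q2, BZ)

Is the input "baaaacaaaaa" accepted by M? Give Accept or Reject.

(q0, baaaacaaaaa, Z) ⊢ (q1, aaaacaaaaa, BZ) ⊢ (q0, aaacaaaaa, BBZ) ⊢ (q0, aacaaaaa, BZ) ⊢ (q0, acaaaaa, Z)
No transition applies at (q0, acaaaaa, Z); input not fully consumed.

Reject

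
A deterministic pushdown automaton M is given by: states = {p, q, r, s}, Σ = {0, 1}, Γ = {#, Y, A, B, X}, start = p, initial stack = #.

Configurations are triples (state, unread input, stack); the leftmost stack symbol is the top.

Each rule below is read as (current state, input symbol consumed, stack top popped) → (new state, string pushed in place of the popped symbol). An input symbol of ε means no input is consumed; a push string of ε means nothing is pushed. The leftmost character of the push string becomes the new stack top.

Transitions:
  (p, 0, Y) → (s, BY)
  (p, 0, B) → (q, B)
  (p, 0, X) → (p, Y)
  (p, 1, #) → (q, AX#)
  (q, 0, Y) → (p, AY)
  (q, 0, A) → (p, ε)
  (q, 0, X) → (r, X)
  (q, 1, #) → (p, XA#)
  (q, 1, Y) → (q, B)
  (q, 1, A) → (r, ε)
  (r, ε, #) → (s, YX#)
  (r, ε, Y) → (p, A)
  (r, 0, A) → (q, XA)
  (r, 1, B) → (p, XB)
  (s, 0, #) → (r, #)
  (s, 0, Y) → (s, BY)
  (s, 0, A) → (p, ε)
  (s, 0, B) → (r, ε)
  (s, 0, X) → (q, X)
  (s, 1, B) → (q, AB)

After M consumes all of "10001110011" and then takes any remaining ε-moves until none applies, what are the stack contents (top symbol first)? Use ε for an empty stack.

BYBY#

(p, 10001110011, #)
  read 1, top #: go to q, push AX# → (q, 0001110011, AX#)
  read 0, top A: go to p, push ε → (p, 001110011, X#)
  read 0, top X: go to p, push Y → (p, 01110011, Y#)
  read 0, top Y: go to s, push BY → (s, 1110011, BY#)
  read 1, top B: go to q, push AB → (q, 110011, ABY#)
  read 1, top A: go to r, push ε → (r, 10011, BY#)
  read 1, top B: go to p, push XB → (p, 0011, XBY#)
  read 0, top X: go to p, push Y → (p, 011, YBY#)
  read 0, top Y: go to s, push BY → (s, 11, BYBY#)
  read 1, top B: go to q, push AB → (q, 1, ABYBY#)
  read 1, top A: go to r, push ε → (r, ε, BYBY#)
All input consumed in state r with stack BYBY#.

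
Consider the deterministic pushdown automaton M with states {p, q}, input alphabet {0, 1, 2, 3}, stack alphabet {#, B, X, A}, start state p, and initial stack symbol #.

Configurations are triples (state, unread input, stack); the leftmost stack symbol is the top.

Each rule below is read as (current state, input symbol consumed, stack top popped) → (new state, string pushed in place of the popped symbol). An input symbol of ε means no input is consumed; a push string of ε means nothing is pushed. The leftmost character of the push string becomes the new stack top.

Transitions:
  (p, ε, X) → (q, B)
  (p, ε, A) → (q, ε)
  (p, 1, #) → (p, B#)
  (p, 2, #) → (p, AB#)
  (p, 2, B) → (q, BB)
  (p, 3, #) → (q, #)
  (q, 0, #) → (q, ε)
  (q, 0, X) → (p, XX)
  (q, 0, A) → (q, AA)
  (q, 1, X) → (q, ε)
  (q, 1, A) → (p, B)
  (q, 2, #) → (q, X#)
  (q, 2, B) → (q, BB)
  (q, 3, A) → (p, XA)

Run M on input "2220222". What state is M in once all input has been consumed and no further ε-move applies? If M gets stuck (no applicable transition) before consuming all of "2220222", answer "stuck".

(p, 2220222, #) ⊢ (p, 220222, AB#) ⊢ (q, 220222, B#) ⊢ (q, 20222, BB#) ⊢ (q, 0222, BBB#)
No transition for (q, 0, top B); M blocks with input 0222 remaining.

stuck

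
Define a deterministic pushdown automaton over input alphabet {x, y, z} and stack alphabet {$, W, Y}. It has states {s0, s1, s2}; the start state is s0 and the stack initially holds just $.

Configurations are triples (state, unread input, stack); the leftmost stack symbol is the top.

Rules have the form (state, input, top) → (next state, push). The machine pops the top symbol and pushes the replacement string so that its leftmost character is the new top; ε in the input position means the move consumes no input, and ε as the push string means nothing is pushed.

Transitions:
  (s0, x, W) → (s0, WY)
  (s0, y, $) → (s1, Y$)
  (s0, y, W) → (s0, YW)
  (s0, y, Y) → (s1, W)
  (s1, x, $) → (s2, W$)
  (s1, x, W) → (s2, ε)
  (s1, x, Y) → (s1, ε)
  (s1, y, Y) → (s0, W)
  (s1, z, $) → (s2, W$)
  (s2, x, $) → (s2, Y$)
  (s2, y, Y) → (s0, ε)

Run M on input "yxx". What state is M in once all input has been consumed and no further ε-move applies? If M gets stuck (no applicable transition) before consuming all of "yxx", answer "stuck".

(s0, yxx, $)
  read y, top $: go to s1, push Y$ → (s1, xx, Y$)
  read x, top Y: go to s1, push ε → (s1, x, $)
  read x, top $: go to s2, push W$ → (s2, ε, W$)
All input consumed; M is in state s2.

s2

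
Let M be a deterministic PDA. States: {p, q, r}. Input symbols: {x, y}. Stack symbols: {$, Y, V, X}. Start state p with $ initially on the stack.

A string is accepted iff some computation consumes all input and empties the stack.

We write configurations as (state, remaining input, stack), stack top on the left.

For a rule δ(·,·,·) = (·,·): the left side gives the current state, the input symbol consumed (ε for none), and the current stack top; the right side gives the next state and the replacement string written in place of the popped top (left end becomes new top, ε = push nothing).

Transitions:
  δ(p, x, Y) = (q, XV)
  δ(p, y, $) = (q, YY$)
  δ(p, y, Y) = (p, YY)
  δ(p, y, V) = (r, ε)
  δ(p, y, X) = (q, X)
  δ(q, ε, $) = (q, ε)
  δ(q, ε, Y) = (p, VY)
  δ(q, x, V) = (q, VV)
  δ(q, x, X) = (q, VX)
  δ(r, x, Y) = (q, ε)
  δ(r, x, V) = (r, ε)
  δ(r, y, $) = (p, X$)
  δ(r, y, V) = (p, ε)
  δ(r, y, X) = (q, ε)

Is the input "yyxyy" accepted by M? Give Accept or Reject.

(p, yyxyy, $)
  read y, top $: go to q, push YY$ → (q, yxyy, YY$)
  ε-move, top Y: go to p, push VY → (p, yxyy, VYY$)
  read y, top V: go to r, push ε → (r, xyy, YY$)
  read x, top Y: go to q, push ε → (q, yy, Y$)
  ε-move, top Y: go to p, push VY → (p, yy, VY$)
  read y, top V: go to r, push ε → (r, y, Y$)
No transition applies at (r, y, Y$); input not fully consumed.

Reject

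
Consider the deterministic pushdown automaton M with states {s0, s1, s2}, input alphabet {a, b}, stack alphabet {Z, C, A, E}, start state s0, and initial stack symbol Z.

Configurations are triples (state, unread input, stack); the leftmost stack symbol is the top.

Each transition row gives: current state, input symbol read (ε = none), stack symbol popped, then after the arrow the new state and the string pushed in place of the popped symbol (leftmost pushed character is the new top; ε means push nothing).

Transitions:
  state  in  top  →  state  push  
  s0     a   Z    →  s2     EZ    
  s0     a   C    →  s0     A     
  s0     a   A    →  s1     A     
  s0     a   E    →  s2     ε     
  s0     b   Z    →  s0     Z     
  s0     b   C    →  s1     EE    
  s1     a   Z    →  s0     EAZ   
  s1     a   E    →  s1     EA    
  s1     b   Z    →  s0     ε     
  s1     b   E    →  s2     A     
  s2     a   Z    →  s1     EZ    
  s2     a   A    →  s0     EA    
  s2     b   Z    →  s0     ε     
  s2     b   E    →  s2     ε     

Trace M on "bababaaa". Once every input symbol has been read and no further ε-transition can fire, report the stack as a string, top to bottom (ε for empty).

(s0, bababaaa, Z) ⊢ (s0, ababaaa, Z) ⊢ (s2, babaaa, EZ) ⊢ (s2, abaaa, Z) ⊢ (s1, baaa, EZ) ⊢ (s2, aaa, AZ) ⊢ (s0, aa, EAZ) ⊢ (s2, a, AZ) ⊢ (s0, ε, EAZ)
All input consumed in state s0 with stack EAZ.

EAZ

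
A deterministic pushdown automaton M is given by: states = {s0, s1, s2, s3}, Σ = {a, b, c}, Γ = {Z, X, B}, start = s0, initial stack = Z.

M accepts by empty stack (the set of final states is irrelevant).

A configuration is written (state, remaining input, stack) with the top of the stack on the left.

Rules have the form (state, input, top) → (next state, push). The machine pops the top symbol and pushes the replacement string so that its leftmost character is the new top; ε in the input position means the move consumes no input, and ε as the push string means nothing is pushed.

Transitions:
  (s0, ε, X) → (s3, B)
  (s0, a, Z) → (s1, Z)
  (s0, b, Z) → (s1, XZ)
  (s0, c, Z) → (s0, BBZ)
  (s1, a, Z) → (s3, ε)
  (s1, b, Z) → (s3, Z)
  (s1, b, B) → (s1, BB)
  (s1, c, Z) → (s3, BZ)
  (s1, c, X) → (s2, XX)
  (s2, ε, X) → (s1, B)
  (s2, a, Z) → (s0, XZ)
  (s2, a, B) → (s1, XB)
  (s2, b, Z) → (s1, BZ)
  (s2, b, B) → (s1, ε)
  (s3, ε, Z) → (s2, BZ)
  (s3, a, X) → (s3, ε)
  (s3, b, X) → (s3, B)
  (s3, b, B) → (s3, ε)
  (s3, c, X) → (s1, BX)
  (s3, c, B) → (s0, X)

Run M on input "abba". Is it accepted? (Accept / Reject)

Accept

(s0, abba, Z)
  read a, top Z: go to s1, push Z → (s1, bba, Z)
  read b, top Z: go to s3, push Z → (s3, ba, Z)
  ε-move, top Z: go to s2, push BZ → (s2, ba, BZ)
  read b, top B: go to s1, push ε → (s1, a, Z)
  read a, top Z: go to s3, push ε → (s3, ε, ε)
All input consumed and the stack is empty.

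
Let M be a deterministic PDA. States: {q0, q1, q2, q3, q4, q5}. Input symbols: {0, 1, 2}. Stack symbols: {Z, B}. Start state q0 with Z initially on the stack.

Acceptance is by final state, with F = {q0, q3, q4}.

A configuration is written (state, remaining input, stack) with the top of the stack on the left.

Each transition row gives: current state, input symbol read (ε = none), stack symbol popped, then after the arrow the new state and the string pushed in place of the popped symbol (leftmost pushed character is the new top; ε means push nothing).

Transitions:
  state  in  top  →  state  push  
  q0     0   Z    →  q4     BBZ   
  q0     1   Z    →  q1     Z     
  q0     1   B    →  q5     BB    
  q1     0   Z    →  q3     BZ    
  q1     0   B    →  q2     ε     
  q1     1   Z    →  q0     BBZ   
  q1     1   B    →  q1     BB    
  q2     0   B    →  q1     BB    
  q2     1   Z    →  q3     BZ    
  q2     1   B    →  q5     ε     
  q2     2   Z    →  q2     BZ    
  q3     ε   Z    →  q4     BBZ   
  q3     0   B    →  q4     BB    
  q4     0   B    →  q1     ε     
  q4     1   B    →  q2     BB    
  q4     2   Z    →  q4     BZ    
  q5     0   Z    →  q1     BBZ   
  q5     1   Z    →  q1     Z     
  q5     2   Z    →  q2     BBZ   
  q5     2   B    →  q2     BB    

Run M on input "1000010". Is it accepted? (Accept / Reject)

Accept

(q0, 1000010, Z)
  read 1, top Z: go to q1, push Z → (q1, 000010, Z)
  read 0, top Z: go to q3, push BZ → (q3, 00010, BZ)
  read 0, top B: go to q4, push BB → (q4, 0010, BBZ)
  read 0, top B: go to q1, push ε → (q1, 010, BZ)
  read 0, top B: go to q2, push ε → (q2, 10, Z)
  read 1, top Z: go to q3, push BZ → (q3, 0, BZ)
  read 0, top B: go to q4, push BB → (q4, ε, BBZ)
All input consumed; state q4 ∈ F.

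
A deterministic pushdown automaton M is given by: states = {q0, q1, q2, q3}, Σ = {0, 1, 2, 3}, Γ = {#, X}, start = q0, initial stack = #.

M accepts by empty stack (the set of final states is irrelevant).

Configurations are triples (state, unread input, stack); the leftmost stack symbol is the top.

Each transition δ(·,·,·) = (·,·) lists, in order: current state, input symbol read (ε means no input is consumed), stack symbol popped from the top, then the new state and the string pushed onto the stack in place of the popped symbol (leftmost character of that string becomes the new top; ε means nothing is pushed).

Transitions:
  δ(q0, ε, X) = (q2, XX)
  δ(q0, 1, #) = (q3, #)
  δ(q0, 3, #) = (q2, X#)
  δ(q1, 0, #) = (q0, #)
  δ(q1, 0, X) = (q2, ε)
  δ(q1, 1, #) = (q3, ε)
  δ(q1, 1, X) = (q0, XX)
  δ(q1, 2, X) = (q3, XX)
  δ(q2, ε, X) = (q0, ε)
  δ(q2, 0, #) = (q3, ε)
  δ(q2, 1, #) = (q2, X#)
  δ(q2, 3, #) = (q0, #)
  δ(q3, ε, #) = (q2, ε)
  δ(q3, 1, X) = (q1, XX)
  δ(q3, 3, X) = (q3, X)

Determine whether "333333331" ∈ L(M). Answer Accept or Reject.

(q0, 333333331, #)
  read 3, top #: go to q2, push X# → (q2, 33333331, X#)
  ε-move, top X: go to q0, push ε → (q0, 33333331, #)
  read 3, top #: go to q2, push X# → (q2, 3333331, X#)
  ε-move, top X: go to q0, push ε → (q0, 3333331, #)
  read 3, top #: go to q2, push X# → (q2, 333331, X#)
  ε-move, top X: go to q0, push ε → (q0, 333331, #)
  read 3, top #: go to q2, push X# → (q2, 33331, X#)
  ε-move, top X: go to q0, push ε → (q0, 33331, #)
  read 3, top #: go to q2, push X# → (q2, 3331, X#)
  ε-move, top X: go to q0, push ε → (q0, 3331, #)
  read 3, top #: go to q2, push X# → (q2, 331, X#)
  ε-move, top X: go to q0, push ε → (q0, 331, #)
  read 3, top #: go to q2, push X# → (q2, 31, X#)
  ε-move, top X: go to q0, push ε → (q0, 31, #)
  read 3, top #: go to q2, push X# → (q2, 1, X#)
  ε-move, top X: go to q0, push ε → (q0, 1, #)
  read 1, top #: go to q3, push # → (q3, ε, #)
  ε-move, top #: go to q2, push ε → (q2, ε, ε)
All input consumed and the stack is empty.

Accept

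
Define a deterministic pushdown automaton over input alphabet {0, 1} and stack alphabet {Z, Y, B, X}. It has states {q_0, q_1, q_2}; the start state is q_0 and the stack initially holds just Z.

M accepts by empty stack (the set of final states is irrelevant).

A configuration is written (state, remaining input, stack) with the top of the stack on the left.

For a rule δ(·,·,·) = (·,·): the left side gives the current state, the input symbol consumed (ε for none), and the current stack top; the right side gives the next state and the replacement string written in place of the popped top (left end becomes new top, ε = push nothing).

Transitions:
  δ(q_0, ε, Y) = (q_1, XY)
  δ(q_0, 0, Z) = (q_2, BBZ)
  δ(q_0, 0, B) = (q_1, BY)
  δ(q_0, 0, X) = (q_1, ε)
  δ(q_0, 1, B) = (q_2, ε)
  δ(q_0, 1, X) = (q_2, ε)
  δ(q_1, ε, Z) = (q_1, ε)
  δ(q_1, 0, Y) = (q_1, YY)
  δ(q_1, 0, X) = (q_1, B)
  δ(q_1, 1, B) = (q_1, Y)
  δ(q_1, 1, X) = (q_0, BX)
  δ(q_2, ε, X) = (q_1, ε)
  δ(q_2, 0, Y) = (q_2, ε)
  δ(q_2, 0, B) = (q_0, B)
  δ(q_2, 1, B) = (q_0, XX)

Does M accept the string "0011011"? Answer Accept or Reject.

(q_0, 0011011, Z)
  read 0, top Z: go to q_2, push BBZ → (q_2, 011011, BBZ)
  read 0, top B: go to q_0, push B → (q_0, 11011, BBZ)
  read 1, top B: go to q_2, push ε → (q_2, 1011, BZ)
  read 1, top B: go to q_0, push XX → (q_0, 011, XXZ)
  read 0, top X: go to q_1, push ε → (q_1, 11, XZ)
  read 1, top X: go to q_0, push BX → (q_0, 1, BXZ)
  read 1, top B: go to q_2, push ε → (q_2, ε, XZ)
  ε-move, top X: go to q_1, push ε → (q_1, ε, Z)
  ε-move, top Z: go to q_1, push ε → (q_1, ε, ε)
All input consumed and the stack is empty.

Accept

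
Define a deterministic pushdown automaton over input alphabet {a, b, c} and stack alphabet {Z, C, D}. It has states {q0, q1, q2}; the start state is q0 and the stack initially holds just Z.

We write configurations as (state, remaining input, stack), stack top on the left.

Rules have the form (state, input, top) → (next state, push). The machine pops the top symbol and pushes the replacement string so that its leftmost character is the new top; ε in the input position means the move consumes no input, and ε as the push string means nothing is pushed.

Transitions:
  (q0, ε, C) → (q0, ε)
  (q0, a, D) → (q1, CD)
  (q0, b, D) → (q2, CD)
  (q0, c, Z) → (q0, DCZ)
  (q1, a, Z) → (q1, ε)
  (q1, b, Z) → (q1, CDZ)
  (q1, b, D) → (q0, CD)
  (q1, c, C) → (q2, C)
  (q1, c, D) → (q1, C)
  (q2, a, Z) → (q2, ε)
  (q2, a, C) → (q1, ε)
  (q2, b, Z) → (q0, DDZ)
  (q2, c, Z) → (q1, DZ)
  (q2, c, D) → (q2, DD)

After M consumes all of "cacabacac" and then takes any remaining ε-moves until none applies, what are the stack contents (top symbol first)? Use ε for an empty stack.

CCZ

(q0, cacabacac, Z) ⊢ (q0, acabacac, DCZ) ⊢ (q1, cabacac, CDCZ) ⊢ (q2, abacac, CDCZ) ⊢ (q1, bacac, DCZ) ⊢ (q0, acac, CDCZ) ⊢ (q0, acac, DCZ) ⊢ (q1, cac, CDCZ) ⊢ (q2, ac, CDCZ) ⊢ (q1, c, DCZ) ⊢ (q1, ε, CCZ)
All input consumed in state q1 with stack CCZ.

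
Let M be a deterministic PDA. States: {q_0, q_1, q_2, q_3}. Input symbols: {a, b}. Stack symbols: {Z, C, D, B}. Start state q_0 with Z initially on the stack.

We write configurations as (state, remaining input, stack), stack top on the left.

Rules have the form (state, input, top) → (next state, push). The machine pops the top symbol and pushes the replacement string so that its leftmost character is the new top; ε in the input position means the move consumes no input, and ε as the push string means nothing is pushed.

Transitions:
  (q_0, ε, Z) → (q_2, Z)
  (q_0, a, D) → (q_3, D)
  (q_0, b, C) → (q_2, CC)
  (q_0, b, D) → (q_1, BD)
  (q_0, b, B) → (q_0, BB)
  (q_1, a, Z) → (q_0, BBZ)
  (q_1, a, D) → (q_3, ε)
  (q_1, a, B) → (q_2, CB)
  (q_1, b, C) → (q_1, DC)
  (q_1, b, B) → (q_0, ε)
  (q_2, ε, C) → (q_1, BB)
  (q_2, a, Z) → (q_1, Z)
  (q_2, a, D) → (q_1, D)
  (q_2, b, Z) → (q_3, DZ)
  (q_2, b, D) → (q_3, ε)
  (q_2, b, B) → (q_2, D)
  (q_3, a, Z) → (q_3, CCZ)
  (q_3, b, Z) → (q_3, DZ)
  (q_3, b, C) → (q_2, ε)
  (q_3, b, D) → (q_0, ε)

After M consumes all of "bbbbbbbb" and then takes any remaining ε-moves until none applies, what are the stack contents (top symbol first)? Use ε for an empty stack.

(q_0, bbbbbbbb, Z)
  ε-move, top Z: go to q_2, push Z → (q_2, bbbbbbbb, Z)
  read b, top Z: go to q_3, push DZ → (q_3, bbbbbbb, DZ)
  read b, top D: go to q_0, push ε → (q_0, bbbbbb, Z)
  ε-move, top Z: go to q_2, push Z → (q_2, bbbbbb, Z)
  read b, top Z: go to q_3, push DZ → (q_3, bbbbb, DZ)
  read b, top D: go to q_0, push ε → (q_0, bbbb, Z)
  ε-move, top Z: go to q_2, push Z → (q_2, bbbb, Z)
  read b, top Z: go to q_3, push DZ → (q_3, bbb, DZ)
  read b, top D: go to q_0, push ε → (q_0, bb, Z)
  ε-move, top Z: go to q_2, push Z → (q_2, bb, Z)
  read b, top Z: go to q_3, push DZ → (q_3, b, DZ)
  read b, top D: go to q_0, push ε → (q_0, ε, Z)
  ε-move, top Z: go to q_2, push Z → (q_2, ε, Z)
All input consumed in state q_2 with stack Z.

Z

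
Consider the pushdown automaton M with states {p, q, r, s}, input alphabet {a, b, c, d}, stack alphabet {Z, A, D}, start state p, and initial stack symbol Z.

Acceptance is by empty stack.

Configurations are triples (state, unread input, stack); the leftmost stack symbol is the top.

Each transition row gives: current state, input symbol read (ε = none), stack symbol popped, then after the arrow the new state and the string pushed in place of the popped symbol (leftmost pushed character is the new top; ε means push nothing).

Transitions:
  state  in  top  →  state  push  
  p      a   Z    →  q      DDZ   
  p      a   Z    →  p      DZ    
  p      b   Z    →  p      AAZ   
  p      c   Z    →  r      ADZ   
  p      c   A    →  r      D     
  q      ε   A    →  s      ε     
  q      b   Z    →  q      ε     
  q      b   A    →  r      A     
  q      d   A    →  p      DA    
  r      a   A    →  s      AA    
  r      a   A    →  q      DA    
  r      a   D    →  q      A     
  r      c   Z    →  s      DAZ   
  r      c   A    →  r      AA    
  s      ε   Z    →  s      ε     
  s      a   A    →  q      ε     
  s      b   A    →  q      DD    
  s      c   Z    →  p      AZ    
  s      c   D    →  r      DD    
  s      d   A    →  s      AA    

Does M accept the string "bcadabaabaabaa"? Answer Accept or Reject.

One accepting computation: (p, bcadabaabaabaa, Z) ⊢ (p, cadabaabaabaa, AAZ) ⊢ (r, adabaabaabaa, DAZ) ⊢ (q, dabaabaabaa, AAZ) ⊢ (s, dabaabaabaa, AZ) ⊢ (s, abaabaabaa, AAZ) ⊢ (q, baabaabaa, AZ) ⊢ (r, aabaabaa, AZ) ⊢ (s, abaabaa, AAZ) ⊢ (q, baabaa, AZ) ⊢ (r, aabaa, AZ) ⊢ (s, abaa, AAZ) ⊢ (q, baa, AZ) ⊢ (r, aa, AZ) ⊢ (s, a, AAZ) ⊢ (q, ε, AZ) ⊢ (s, ε, Z) ⊢ (s, ε, ε)
All input consumed and the stack is empty.

Accept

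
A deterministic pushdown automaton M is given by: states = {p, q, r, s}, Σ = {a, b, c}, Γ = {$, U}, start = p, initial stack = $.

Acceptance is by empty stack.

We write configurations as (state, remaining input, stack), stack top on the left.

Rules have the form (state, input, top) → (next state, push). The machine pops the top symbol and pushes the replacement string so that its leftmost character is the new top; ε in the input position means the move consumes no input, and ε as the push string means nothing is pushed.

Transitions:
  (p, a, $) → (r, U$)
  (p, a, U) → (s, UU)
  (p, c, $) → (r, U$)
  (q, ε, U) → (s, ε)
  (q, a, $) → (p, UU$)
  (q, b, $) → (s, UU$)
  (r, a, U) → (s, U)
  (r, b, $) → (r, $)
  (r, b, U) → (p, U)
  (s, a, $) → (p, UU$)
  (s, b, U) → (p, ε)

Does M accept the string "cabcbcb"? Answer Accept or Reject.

Reject

(p, cabcbcb, $)
  read c, top $: go to r, push U$ → (r, abcbcb, U$)
  read a, top U: go to s, push U → (s, bcbcb, U$)
  read b, top U: go to p, push ε → (p, cbcb, $)
  read c, top $: go to r, push U$ → (r, bcb, U$)
  read b, top U: go to p, push U → (p, cb, U$)
No transition applies at (p, cb, U$); input not fully consumed.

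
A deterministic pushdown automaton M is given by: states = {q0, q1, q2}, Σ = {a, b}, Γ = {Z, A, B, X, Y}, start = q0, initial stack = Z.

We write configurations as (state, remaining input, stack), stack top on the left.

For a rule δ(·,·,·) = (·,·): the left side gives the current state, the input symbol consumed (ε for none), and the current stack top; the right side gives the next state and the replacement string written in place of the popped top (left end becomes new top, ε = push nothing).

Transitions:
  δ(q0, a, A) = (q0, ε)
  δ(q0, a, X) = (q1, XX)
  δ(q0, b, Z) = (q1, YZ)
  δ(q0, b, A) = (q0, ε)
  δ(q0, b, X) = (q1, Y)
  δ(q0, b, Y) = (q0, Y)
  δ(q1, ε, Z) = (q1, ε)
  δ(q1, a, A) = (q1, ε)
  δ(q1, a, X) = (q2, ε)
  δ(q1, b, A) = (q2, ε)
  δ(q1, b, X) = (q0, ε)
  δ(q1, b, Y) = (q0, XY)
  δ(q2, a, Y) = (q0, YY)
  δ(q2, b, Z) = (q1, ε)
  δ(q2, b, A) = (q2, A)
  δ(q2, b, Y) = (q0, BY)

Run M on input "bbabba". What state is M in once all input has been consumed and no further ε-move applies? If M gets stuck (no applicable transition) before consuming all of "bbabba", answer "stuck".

stuck

(q0, bbabba, Z)
  read b, top Z: go to q1, push YZ → (q1, babba, YZ)
  read b, top Y: go to q0, push XY → (q0, abba, XYZ)
  read a, top X: go to q1, push XX → (q1, bba, XXYZ)
  read b, top X: go to q0, push ε → (q0, ba, XYZ)
  read b, top X: go to q1, push Y → (q1, a, YYZ)
No transition for (q1, a, top Y); M blocks with input a remaining.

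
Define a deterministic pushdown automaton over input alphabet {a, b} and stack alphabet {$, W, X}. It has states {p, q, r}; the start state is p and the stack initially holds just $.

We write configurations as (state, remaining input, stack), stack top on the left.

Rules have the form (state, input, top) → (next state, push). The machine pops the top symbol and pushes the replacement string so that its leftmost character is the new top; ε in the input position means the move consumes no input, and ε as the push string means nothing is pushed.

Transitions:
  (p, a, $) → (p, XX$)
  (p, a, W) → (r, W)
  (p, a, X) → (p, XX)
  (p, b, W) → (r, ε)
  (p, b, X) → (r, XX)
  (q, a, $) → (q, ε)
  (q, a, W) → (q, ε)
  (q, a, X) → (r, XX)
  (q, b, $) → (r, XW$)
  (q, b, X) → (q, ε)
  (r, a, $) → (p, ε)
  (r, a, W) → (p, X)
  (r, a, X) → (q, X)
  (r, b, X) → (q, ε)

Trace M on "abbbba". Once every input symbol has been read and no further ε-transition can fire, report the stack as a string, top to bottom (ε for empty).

ε

(p, abbbba, $) ⊢ (p, bbbba, XX$) ⊢ (r, bbba, XXX$) ⊢ (q, bba, XX$) ⊢ (q, ba, X$) ⊢ (q, a, $) ⊢ (q, ε, ε)
All input consumed in state q with stack ε.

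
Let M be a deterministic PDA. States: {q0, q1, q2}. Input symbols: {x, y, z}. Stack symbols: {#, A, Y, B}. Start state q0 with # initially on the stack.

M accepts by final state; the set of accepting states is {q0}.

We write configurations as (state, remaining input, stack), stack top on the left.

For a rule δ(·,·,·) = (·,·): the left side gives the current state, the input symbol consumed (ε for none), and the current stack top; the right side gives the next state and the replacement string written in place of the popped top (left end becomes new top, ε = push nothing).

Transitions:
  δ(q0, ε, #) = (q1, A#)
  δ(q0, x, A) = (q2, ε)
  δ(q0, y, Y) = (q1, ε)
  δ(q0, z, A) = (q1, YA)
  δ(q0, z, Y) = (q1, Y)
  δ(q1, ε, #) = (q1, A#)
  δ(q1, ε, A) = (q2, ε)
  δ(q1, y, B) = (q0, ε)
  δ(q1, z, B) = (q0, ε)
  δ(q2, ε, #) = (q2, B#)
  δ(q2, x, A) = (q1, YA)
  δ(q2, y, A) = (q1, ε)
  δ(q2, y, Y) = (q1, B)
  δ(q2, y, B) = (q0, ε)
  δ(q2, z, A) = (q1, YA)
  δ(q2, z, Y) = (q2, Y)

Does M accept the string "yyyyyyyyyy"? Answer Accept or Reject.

(q0, yyyyyyyyyy, #)
  ε-move, top #: go to q1, push A# → (q1, yyyyyyyyyy, A#)
  ε-move, top A: go to q2, push ε → (q2, yyyyyyyyyy, #)
  ε-move, top #: go to q2, push B# → (q2, yyyyyyyyyy, B#)
  read y, top B: go to q0, push ε → (q0, yyyyyyyyy, #)
  ε-move, top #: go to q1, push A# → (q1, yyyyyyyyy, A#)
  ε-move, top A: go to q2, push ε → (q2, yyyyyyyyy, #)
  ε-move, top #: go to q2, push B# → (q2, yyyyyyyyy, B#)
  read y, top B: go to q0, push ε → (q0, yyyyyyyy, #)
  ε-move, top #: go to q1, push A# → (q1, yyyyyyyy, A#)
  ε-move, top A: go to q2, push ε → (q2, yyyyyyyy, #)
  ε-move, top #: go to q2, push B# → (q2, yyyyyyyy, B#)
  read y, top B: go to q0, push ε → (q0, yyyyyyy, #)
  ε-move, top #: go to q1, push A# → (q1, yyyyyyy, A#)
  ε-move, top A: go to q2, push ε → (q2, yyyyyyy, #)
  ε-move, top #: go to q2, push B# → (q2, yyyyyyy, B#)
  read y, top B: go to q0, push ε → (q0, yyyyyy, #)
  ε-move, top #: go to q1, push A# → (q1, yyyyyy, A#)
  ε-move, top A: go to q2, push ε → (q2, yyyyyy, #)
  ε-move, top #: go to q2, push B# → (q2, yyyyyy, B#)
  read y, top B: go to q0, push ε → (q0, yyyyy, #)
  ε-move, top #: go to q1, push A# → (q1, yyyyy, A#)
  ε-move, top A: go to q2, push ε → (q2, yyyyy, #)
  ε-move, top #: go to q2, push B# → (q2, yyyyy, B#)
  read y, top B: go to q0, push ε → (q0, yyyy, #)
  ε-move, top #: go to q1, push A# → (q1, yyyy, A#)
  ε-move, top A: go to q2, push ε → (q2, yyyy, #)
  ε-move, top #: go to q2, push B# → (q2, yyyy, B#)
  read y, top B: go to q0, push ε → (q0, yyy, #)
  ε-move, top #: go to q1, push A# → (q1, yyy, A#)
  ε-move, top A: go to q2, push ε → (q2, yyy, #)
  ε-move, top #: go to q2, push B# → (q2, yyy, B#)
  read y, top B: go to q0, push ε → (q0, yy, #)
  ε-move, top #: go to q1, push A# → (q1, yy, A#)
  ε-move, top A: go to q2, push ε → (q2, yy, #)
  ε-move, top #: go to q2, push B# → (q2, yy, B#)
  read y, top B: go to q0, push ε → (q0, y, #)
  ε-move, top #: go to q1, push A# → (q1, y, A#)
  ε-move, top A: go to q2, push ε → (q2, y, #)
  ε-move, top #: go to q2, push B# → (q2, y, B#)
  read y, top B: go to q0, push ε → (q0, ε, #)
All input consumed; state q0 ∈ F.

Accept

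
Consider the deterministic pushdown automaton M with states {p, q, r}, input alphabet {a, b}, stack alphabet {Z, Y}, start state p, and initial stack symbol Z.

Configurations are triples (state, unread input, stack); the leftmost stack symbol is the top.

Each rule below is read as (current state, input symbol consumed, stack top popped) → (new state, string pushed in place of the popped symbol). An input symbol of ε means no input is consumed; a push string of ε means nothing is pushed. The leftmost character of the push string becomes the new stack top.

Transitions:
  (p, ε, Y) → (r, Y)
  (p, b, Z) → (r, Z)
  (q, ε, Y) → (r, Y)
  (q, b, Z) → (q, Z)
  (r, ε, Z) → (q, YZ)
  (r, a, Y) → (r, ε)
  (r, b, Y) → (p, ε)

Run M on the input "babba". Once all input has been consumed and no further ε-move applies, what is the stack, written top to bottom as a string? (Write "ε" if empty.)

(p, babba, Z) ⊢ (r, abba, Z) ⊢ (q, abba, YZ) ⊢ (r, abba, YZ) ⊢ (r, bba, Z) ⊢ (q, bba, YZ) ⊢ (r, bba, YZ) ⊢ (p, ba, Z) ⊢ (r, a, Z) ⊢ (q, a, YZ) ⊢ (r, a, YZ) ⊢ (r, ε, Z) ⊢ (q, ε, YZ) ⊢ (r, ε, YZ)
All input consumed in state r with stack YZ.

YZ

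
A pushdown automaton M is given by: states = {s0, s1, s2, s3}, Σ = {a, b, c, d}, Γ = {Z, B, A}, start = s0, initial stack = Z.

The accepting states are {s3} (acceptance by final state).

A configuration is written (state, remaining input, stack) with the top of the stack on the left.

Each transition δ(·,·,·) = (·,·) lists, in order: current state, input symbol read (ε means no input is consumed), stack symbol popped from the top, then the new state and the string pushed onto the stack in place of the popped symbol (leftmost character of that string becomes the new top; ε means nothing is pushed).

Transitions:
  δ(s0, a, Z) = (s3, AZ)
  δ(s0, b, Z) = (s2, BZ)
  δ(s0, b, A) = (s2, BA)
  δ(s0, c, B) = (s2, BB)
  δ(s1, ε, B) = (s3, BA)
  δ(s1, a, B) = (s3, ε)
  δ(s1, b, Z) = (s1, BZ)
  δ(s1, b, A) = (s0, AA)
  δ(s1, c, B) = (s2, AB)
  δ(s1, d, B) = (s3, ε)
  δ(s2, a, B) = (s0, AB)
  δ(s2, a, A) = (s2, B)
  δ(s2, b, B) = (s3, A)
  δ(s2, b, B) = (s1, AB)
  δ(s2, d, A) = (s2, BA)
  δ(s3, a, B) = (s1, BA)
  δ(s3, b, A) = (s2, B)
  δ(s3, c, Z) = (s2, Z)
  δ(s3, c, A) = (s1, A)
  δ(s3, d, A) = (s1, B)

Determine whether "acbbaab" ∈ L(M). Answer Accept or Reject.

No computation consumes all input and reaches a final state.

Reject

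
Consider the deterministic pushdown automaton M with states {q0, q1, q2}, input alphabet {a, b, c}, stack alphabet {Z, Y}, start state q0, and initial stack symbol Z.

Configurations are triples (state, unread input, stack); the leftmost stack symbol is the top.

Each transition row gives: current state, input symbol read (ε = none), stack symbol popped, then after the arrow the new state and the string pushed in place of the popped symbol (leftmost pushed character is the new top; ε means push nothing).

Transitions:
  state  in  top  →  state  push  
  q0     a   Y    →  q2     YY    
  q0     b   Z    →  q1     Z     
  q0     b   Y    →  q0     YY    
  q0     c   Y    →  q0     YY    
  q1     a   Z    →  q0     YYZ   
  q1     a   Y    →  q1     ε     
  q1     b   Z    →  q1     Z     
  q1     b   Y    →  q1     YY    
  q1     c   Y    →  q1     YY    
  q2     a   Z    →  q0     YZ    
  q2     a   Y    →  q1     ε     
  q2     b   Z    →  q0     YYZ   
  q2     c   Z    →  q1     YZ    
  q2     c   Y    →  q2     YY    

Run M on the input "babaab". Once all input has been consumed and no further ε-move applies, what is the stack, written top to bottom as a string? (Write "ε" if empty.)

(q0, babaab, Z) ⊢ (q1, abaab, Z) ⊢ (q0, baab, YYZ) ⊢ (q0, aab, YYYZ) ⊢ (q2, ab, YYYYZ) ⊢ (q1, b, YYYZ) ⊢ (q1, ε, YYYYZ)
All input consumed in state q1 with stack YYYYZ.

YYYYZ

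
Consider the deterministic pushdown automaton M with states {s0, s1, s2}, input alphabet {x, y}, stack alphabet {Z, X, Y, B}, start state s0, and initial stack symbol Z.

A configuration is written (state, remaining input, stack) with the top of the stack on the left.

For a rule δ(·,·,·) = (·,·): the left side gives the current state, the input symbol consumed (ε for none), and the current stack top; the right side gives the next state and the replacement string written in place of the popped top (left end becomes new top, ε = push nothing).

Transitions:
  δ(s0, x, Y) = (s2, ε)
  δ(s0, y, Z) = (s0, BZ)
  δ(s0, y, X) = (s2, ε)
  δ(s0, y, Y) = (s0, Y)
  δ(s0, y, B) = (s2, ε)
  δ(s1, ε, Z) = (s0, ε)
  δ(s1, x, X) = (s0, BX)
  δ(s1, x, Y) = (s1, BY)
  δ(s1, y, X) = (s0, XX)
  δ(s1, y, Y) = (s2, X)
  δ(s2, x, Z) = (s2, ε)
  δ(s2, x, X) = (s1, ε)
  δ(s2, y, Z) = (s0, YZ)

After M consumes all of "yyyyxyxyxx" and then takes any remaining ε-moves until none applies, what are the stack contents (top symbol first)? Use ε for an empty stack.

(s0, yyyyxyxyxx, Z)
  read y, top Z: go to s0, push BZ → (s0, yyyxyxyxx, BZ)
  read y, top B: go to s2, push ε → (s2, yyxyxyxx, Z)
  read y, top Z: go to s0, push YZ → (s0, yxyxyxx, YZ)
  read y, top Y: go to s0, push Y → (s0, xyxyxx, YZ)
  read x, top Y: go to s2, push ε → (s2, yxyxx, Z)
  read y, top Z: go to s0, push YZ → (s0, xyxx, YZ)
  read x, top Y: go to s2, push ε → (s2, yxx, Z)
  read y, top Z: go to s0, push YZ → (s0, xx, YZ)
  read x, top Y: go to s2, push ε → (s2, x, Z)
  read x, top Z: go to s2, push ε → (s2, ε, ε)
All input consumed in state s2 with stack ε.

ε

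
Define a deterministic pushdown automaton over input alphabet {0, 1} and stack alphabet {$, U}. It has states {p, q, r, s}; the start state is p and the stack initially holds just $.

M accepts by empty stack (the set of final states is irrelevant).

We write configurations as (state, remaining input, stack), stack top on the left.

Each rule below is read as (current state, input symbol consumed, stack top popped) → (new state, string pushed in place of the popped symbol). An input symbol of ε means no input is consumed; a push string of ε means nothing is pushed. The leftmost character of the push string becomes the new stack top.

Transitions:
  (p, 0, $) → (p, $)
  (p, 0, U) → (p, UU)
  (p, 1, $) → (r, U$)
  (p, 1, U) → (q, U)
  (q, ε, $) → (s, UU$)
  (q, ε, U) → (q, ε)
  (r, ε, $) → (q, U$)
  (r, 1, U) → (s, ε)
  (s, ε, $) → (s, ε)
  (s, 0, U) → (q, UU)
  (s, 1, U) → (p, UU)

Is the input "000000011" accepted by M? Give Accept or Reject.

(p, 000000011, $)
  read 0, top $: go to p, push $ → (p, 00000011, $)
  read 0, top $: go to p, push $ → (p, 0000011, $)
  read 0, top $: go to p, push $ → (p, 000011, $)
  read 0, top $: go to p, push $ → (p, 00011, $)
  read 0, top $: go to p, push $ → (p, 0011, $)
  read 0, top $: go to p, push $ → (p, 011, $)
  read 0, top $: go to p, push $ → (p, 11, $)
  read 1, top $: go to r, push U$ → (r, 1, U$)
  read 1, top U: go to s, push ε → (s, ε, $)
  ε-move, top $: go to s, push ε → (s, ε, ε)
All input consumed and the stack is empty.

Accept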